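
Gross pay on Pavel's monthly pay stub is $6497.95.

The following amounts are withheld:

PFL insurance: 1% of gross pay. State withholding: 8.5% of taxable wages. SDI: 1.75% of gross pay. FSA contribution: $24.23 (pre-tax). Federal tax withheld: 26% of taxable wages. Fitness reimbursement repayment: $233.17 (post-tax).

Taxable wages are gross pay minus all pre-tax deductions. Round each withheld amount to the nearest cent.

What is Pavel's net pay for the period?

$3828.42

FSA contribution: $24.23
Taxable wages = $6497.95 − $24.23 = $6473.72
State withholding: $6473.72 × 0.085 = $550.27
Federal tax withheld: $6473.72 × 0.26 = $1683.17
SDI: $6497.95 × 0.0175 = $113.71
PFL insurance: $6497.95 × 0.01 = $64.98
Fitness reimbursement repayment: $233.17
Total deductions = $24.23 + $550.27 + $1683.17 + $113.71 + $64.98 + $233.17 = $2669.53
Net pay = $6497.95 − $2669.53 = $3828.42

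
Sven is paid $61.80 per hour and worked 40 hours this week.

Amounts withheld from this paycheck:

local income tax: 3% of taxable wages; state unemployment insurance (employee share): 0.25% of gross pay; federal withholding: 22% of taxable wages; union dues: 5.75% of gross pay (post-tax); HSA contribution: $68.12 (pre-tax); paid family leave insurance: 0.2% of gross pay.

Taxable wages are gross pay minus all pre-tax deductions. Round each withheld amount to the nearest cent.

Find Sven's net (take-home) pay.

Gross pay: 40 × $61.80 = $2,472.00
HSA contribution: $68.12
Taxable wages = $2,472.00 − $68.12 = $2,403.88
Federal withholding: $2,403.88 × 0.22 = $528.85
Local income tax: $2,403.88 × 0.03 = $72.12
Paid family leave insurance: $2,472.00 × 0.002 = $4.94
State unemployment insurance (employee share): $2,472.00 × 0.0025 = $6.18
Union dues: $2,472.00 × 0.0575 = $142.14
Total deductions = $68.12 + $528.85 + $72.12 + $4.94 + $6.18 + $142.14 = $822.35
Net pay = $2,472.00 − $822.35 = $1,649.65

$1,649.65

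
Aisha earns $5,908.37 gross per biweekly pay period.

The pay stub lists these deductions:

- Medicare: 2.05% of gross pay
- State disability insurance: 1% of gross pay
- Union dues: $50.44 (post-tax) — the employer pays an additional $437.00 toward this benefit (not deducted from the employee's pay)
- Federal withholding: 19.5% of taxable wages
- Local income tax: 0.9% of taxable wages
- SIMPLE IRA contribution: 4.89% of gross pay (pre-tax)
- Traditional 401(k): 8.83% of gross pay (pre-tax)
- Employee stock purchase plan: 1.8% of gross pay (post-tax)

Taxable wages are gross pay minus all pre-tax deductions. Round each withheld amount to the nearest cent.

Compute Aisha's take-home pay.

Traditional 401(k): $5,908.37 × 0.0883 = $521.71
SIMPLE IRA contribution: $5,908.37 × 0.0489 = $288.92
Pre-tax total = $521.71 + $288.92 = $810.63
Taxable wages = $5,908.37 − $810.63 = $5,097.74
Local income tax: $5,097.74 × 0.009 = $45.88
Federal withholding: $5,097.74 × 0.195 = $994.06
State disability insurance: $5,908.37 × 0.01 = $59.08
Medicare: $5,908.37 × 0.0205 = $121.12
Union dues: $50.44
Employee stock purchase plan: $5,908.37 × 0.018 = $106.35
(Employer's $437.00 toward union dues is not withheld from the employee.)
Total deductions = $521.71 + $288.92 + $45.88 + $994.06 + $59.08 + $121.12 + $50.44 + $106.35 = $2,187.56
Net pay = $5,908.37 − $2,187.56 = $3,720.81

$3,720.81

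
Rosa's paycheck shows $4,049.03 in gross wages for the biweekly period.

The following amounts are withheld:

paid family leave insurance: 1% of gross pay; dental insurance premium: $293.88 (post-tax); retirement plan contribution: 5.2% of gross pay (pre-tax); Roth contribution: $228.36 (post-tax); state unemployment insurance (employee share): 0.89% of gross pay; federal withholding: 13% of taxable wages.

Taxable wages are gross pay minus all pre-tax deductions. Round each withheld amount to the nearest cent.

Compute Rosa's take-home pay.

Retirement plan contribution: $4,049.03 × 0.052 = $210.55
Taxable wages = $4,049.03 − $210.55 = $3,838.48
Federal withholding: $3,838.48 × 0.13 = $499.00
State unemployment insurance (employee share): $4,049.03 × 0.0089 = $36.04
Paid family leave insurance: $4,049.03 × 0.01 = $40.49
Dental insurance premium: $293.88
Roth contribution: $228.36
Total deductions = $210.55 + $499.00 + $36.04 + $40.49 + $293.88 + $228.36 = $1,308.32
Net pay = $4,049.03 − $1,308.32 = $2,740.71

$2,740.71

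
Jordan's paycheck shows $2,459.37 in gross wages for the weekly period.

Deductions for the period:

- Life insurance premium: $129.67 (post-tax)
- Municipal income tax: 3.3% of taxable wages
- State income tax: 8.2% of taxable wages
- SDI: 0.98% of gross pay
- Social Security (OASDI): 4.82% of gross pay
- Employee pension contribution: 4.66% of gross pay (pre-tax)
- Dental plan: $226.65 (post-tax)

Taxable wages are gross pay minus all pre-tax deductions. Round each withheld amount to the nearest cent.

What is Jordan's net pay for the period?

$1,576.15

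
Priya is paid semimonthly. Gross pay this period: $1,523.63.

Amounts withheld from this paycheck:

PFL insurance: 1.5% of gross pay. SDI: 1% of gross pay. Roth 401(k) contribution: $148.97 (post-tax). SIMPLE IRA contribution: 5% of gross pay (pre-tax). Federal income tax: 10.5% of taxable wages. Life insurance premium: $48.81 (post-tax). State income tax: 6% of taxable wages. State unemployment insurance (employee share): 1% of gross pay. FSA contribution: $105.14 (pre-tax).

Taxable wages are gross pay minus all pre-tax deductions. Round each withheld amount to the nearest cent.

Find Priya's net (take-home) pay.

FSA contribution: $105.14
SIMPLE IRA contribution: $1,523.63 × 0.05 = $76.18
Pre-tax total = $105.14 + $76.18 = $181.32
Taxable wages = $1,523.63 − $181.32 = $1,342.31
State income tax: $1,342.31 × 0.06 = $80.54
Federal income tax: $1,342.31 × 0.105 = $140.94
PFL insurance: $1,523.63 × 0.015 = $22.85
SDI: $1,523.63 × 0.01 = $15.24
State unemployment insurance (employee share): $1,523.63 × 0.01 = $15.24
Life insurance premium: $48.81
Roth 401(k) contribution: $148.97
Total deductions = $105.14 + $76.18 + $80.54 + $140.94 + $22.85 + $15.24 + $15.24 + $48.81 + $148.97 = $653.91
Net pay = $1,523.63 − $653.91 = $869.72

$869.72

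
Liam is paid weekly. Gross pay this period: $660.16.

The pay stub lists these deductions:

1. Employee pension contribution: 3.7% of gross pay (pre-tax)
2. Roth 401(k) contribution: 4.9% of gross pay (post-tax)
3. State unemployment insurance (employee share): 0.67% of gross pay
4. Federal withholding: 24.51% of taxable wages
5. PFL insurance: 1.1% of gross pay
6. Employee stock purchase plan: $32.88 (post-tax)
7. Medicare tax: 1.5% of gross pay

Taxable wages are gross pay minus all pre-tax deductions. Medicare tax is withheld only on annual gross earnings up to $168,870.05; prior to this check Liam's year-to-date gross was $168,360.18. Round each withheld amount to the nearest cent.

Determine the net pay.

$395.35

Employee pension contribution: $660.16 × 0.037 = $24.43
Taxable wages = $660.16 − $24.43 = $635.73
Federal withholding: $635.73 × 0.2451 = $155.82
State unemployment insurance (employee share): $660.16 × 0.0067 = $4.42
Medicare tax: only $168,870.05 − $168,360.18 = $509.87 of this check is subject → $509.87 × 0.015 = $7.65
PFL insurance: $660.16 × 0.011 = $7.26
Employee stock purchase plan: $32.88
Roth 401(k) contribution: $660.16 × 0.049 = $32.35
Total deductions = $24.43 + $155.82 + $4.42 + $7.65 + $7.26 + $32.88 + $32.35 = $264.81
Net pay = $660.16 − $264.81 = $395.35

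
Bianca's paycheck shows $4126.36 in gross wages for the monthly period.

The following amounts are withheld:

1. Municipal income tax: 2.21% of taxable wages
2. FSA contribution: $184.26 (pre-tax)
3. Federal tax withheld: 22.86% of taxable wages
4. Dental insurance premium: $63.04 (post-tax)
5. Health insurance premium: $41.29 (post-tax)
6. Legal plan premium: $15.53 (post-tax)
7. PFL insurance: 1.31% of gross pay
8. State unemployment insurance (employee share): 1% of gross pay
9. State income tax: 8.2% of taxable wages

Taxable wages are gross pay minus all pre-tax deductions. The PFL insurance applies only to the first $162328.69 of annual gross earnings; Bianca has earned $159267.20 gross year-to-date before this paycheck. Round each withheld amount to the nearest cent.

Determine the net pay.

$2429.34

FSA contribution: $184.26
Taxable wages = $4126.36 − $184.26 = $3942.10
Federal tax withheld: $3942.10 × 0.2286 = $901.16
State income tax: $3942.10 × 0.082 = $323.25
Municipal income tax: $3942.10 × 0.0221 = $87.12
State unemployment insurance (employee share): $4126.36 × 0.01 = $41.26
PFL insurance: only $162328.69 − $159267.20 = $3061.49 of this check is subject → $3061.49 × 0.0131 = $40.11
Dental insurance premium: $63.04
Legal plan premium: $15.53
Health insurance premium: $41.29
Total deductions = $184.26 + $901.16 + $323.25 + $87.12 + $41.26 + $40.11 + $63.04 + $15.53 + $41.29 = $1697.02
Net pay = $4126.36 − $1697.02 = $2429.34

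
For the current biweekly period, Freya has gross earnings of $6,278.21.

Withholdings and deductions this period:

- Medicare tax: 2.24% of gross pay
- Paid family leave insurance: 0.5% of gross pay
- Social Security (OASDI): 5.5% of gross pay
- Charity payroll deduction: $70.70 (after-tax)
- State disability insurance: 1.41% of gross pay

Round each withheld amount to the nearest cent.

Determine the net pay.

$5,601.67

Paid family leave insurance: $6,278.21 × 0.005 = $31.39
State disability insurance: $6,278.21 × 0.0141 = $88.52
Social Security (OASDI): $6,278.21 × 0.055 = $345.30
Medicare tax: $6,278.21 × 0.0224 = $140.63
Charity payroll deduction: $70.70
Total deductions = $31.39 + $88.52 + $345.30 + $140.63 + $70.70 = $676.54
Net pay = $6,278.21 − $676.54 = $5,601.67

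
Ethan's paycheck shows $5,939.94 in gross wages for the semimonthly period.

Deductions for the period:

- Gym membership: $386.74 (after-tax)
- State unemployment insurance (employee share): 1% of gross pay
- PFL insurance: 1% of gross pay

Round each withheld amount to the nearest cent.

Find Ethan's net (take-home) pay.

$5,434.40

PFL insurance: $5,939.94 × 0.01 = $59.40
State unemployment insurance (employee share): $5,939.94 × 0.01 = $59.40
Gym membership: $386.74
Total deductions = $59.40 + $59.40 + $386.74 = $505.54
Net pay = $5,939.94 − $505.54 = $5,434.40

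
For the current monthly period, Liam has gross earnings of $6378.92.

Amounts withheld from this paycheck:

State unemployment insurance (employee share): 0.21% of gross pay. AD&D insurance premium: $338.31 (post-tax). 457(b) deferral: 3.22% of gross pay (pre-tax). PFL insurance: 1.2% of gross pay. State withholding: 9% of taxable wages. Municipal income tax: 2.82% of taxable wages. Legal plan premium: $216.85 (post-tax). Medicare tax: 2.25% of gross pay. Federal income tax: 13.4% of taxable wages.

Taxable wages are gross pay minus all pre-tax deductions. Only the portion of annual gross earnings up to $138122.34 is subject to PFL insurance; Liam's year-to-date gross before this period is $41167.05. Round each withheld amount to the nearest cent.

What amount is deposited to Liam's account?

$3827.92

457(b) deferral: $6378.92 × 0.0322 = $205.40
Taxable wages = $6378.92 − $205.40 = $6173.52
State withholding: $6173.52 × 0.09 = $555.62
Municipal income tax: $6173.52 × 0.0282 = $174.09
Federal income tax: $6173.52 × 0.134 = $827.25
PFL insurance: cap not yet reached, full $6378.92 is subject → $6378.92 × 0.012 = $76.55
State unemployment insurance (employee share): $6378.92 × 0.0021 = $13.40
Medicare tax: $6378.92 × 0.0225 = $143.53
AD&D insurance premium: $338.31
Legal plan premium: $216.85
Total deductions = $205.40 + $555.62 + $174.09 + $827.25 + $76.55 + $13.40 + $143.53 + $338.31 + $216.85 = $2551.00
Net pay = $6378.92 − $2551.00 = $3827.92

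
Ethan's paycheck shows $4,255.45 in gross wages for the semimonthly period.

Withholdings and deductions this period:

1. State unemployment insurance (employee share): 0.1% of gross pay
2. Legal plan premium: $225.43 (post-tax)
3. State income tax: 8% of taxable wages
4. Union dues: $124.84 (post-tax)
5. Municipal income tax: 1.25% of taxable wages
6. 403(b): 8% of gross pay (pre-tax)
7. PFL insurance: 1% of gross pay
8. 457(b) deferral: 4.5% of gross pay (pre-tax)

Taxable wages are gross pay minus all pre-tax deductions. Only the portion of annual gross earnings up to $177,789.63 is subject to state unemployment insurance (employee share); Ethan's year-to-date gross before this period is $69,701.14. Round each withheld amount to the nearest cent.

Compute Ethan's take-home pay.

$2,982.01

457(b) deferral: $4,255.45 × 0.045 = $191.50
403(b): $4,255.45 × 0.08 = $340.44
Pre-tax total = $191.50 + $340.44 = $531.94
Taxable wages = $4,255.45 − $531.94 = $3,723.51
Municipal income tax: $3,723.51 × 0.0125 = $46.54
State income tax: $3,723.51 × 0.08 = $297.88
PFL insurance: $4,255.45 × 0.01 = $42.55
State unemployment insurance (employee share): cap not yet reached, full $4,255.45 is subject → $4,255.45 × 0.001 = $4.26
Union dues: $124.84
Legal plan premium: $225.43
Total deductions = $191.50 + $340.44 + $46.54 + $297.88 + $42.55 + $4.26 + $124.84 + $225.43 = $1,273.44
Net pay = $4,255.45 − $1,273.44 = $2,982.01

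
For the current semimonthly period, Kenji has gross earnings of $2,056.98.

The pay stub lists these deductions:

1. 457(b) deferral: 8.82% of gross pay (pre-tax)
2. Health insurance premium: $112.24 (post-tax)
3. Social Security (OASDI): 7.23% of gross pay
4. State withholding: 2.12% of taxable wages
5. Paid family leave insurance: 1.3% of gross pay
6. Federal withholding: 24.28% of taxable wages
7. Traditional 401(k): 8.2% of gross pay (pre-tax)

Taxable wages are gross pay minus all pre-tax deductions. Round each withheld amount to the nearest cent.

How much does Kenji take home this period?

$968.56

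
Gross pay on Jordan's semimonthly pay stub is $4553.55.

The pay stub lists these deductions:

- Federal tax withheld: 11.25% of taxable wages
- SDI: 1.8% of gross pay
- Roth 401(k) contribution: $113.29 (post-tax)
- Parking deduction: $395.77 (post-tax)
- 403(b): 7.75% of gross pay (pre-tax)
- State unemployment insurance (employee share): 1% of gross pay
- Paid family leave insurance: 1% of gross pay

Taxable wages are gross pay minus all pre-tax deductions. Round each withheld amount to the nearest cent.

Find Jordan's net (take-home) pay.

403(b): $4553.55 × 0.0775 = $352.90
Taxable wages = $4553.55 − $352.90 = $4200.65
Federal tax withheld: $4200.65 × 0.1125 = $472.57
Paid family leave insurance: $4553.55 × 0.01 = $45.54
State unemployment insurance (employee share): $4553.55 × 0.01 = $45.54
SDI: $4553.55 × 0.018 = $81.96
Parking deduction: $395.77
Roth 401(k) contribution: $113.29
Total deductions = $352.90 + $472.57 + $45.54 + $45.54 + $81.96 + $395.77 + $113.29 = $1507.57
Net pay = $4553.55 − $1507.57 = $3045.98

$3045.98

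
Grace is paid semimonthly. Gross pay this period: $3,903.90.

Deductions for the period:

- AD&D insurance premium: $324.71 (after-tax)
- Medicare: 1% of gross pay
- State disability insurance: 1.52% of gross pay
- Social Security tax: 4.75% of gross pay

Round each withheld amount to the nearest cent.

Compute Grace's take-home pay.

$3,295.37

Social Security tax: $3,903.90 × 0.0475 = $185.44
Medicare: $3,903.90 × 0.01 = $39.04
State disability insurance: $3,903.90 × 0.0152 = $59.34
AD&D insurance premium: $324.71
Total deductions = $185.44 + $39.04 + $59.34 + $324.71 = $608.53
Net pay = $3,903.90 − $608.53 = $3,295.37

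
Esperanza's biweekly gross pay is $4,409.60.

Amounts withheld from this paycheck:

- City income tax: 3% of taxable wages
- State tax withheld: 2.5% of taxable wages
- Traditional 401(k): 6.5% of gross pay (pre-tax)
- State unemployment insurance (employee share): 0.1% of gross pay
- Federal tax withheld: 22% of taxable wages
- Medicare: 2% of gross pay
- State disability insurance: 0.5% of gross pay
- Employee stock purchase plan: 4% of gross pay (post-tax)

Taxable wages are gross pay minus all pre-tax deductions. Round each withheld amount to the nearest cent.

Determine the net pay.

Traditional 401(k): $4,409.60 × 0.065 = $286.62
Taxable wages = $4,409.60 − $286.62 = $4,122.98
State tax withheld: $4,122.98 × 0.025 = $103.07
City income tax: $4,122.98 × 0.03 = $123.69
Federal tax withheld: $4,122.98 × 0.22 = $907.06
State unemployment insurance (employee share): $4,409.60 × 0.001 = $4.41
Medicare: $4,409.60 × 0.02 = $88.19
State disability insurance: $4,409.60 × 0.005 = $22.05
Employee stock purchase plan: $4,409.60 × 0.04 = $176.38
Total deductions = $286.62 + $103.07 + $123.69 + $907.06 + $4.41 + $88.19 + $22.05 + $176.38 = $1,711.47
Net pay = $4,409.60 − $1,711.47 = $2,698.13

$2,698.13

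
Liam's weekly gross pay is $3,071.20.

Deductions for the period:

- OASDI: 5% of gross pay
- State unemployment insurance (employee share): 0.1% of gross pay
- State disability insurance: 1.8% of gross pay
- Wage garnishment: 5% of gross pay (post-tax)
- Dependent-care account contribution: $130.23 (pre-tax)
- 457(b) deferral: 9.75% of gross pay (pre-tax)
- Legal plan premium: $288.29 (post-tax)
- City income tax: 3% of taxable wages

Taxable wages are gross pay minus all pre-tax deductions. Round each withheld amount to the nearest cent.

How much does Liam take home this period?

457(b) deferral: $3,071.20 × 0.0975 = $299.44
Dependent-care account contribution: $130.23
Pre-tax total = $299.44 + $130.23 = $429.67
Taxable wages = $3,071.20 − $429.67 = $2,641.53
City income tax: $2,641.53 × 0.03 = $79.25
State disability insurance: $3,071.20 × 0.018 = $55.28
State unemployment insurance (employee share): $3,071.20 × 0.001 = $3.07
OASDI: $3,071.20 × 0.05 = $153.56
Legal plan premium: $288.29
Wage garnishment: $3,071.20 × 0.05 = $153.56
Total deductions = $299.44 + $130.23 + $79.25 + $55.28 + $3.07 + $153.56 + $288.29 + $153.56 = $1,162.68
Net pay = $3,071.20 − $1,162.68 = $1,908.52

$1,908.52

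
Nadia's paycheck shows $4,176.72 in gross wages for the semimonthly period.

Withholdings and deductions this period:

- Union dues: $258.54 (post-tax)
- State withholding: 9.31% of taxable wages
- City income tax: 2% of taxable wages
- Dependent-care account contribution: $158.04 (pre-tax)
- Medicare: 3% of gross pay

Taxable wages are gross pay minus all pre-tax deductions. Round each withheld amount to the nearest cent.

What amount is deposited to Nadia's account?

Dependent-care account contribution: $158.04
Taxable wages = $4,176.72 − $158.04 = $4,018.68
City income tax: $4,018.68 × 0.02 = $80.37
State withholding: $4,018.68 × 0.0931 = $374.14
Medicare: $4,176.72 × 0.03 = $125.30
Union dues: $258.54
Total deductions = $158.04 + $80.37 + $374.14 + $125.30 + $258.54 = $996.39
Net pay = $4,176.72 − $996.39 = $3,180.33

$3,180.33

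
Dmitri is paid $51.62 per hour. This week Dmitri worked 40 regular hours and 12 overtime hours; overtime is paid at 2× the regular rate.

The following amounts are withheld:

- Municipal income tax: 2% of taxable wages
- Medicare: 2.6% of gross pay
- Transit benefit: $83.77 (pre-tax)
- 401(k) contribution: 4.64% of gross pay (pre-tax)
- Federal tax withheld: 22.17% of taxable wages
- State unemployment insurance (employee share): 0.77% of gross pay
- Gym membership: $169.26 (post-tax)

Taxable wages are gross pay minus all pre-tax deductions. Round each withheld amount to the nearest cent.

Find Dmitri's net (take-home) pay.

$2,044.82

Regular pay: 40 × $51.62 = $2,064.80
Overtime pay: 12 × $51.62 × 2 = $1,238.88
Gross pay = $2,064.80 + $1,238.88 = $3,303.68
401(k) contribution: $3,303.68 × 0.0464 = $153.29
Transit benefit: $83.77
Pre-tax total = $153.29 + $83.77 = $237.06
Taxable wages = $3,303.68 − $237.06 = $3,066.62
Federal tax withheld: $3,066.62 × 0.2217 = $679.87
Municipal income tax: $3,066.62 × 0.02 = $61.33
Medicare: $3,303.68 × 0.026 = $85.90
State unemployment insurance (employee share): $3,303.68 × 0.0077 = $25.44
Gym membership: $169.26
Total deductions = $153.29 + $83.77 + $679.87 + $61.33 + $85.90 + $25.44 + $169.26 = $1,258.86
Net pay = $3,303.68 − $1,258.86 = $2,044.82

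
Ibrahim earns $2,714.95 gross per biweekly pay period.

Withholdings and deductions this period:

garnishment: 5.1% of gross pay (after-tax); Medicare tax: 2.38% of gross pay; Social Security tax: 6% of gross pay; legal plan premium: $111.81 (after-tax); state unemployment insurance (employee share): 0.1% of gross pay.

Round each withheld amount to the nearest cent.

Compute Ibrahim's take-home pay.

State unemployment insurance (employee share): $2,714.95 × 0.001 = $2.71
Medicare tax: $2,714.95 × 0.0238 = $64.62
Social Security tax: $2,714.95 × 0.06 = $162.90
Legal plan premium: $111.81
Garnishment: $2,714.95 × 0.051 = $138.46
Total deductions = $2.71 + $64.62 + $162.90 + $111.81 + $138.46 = $480.50
Net pay = $2,714.95 − $480.50 = $2,234.45

$2,234.45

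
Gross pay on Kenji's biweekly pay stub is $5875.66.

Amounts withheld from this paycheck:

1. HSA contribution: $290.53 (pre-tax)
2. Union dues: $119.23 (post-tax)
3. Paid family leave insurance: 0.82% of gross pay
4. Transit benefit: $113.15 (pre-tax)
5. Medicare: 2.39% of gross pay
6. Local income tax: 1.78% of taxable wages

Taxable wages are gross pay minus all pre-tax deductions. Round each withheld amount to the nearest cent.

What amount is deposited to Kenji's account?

$5066.74

Transit benefit: $113.15
HSA contribution: $290.53
Pre-tax total = $113.15 + $290.53 = $403.68
Taxable wages = $5875.66 − $403.68 = $5471.98
Local income tax: $5471.98 × 0.0178 = $97.40
Medicare: $5875.66 × 0.0239 = $140.43
Paid family leave insurance: $5875.66 × 0.0082 = $48.18
Union dues: $119.23
Total deductions = $113.15 + $290.53 + $97.40 + $140.43 + $48.18 + $119.23 = $808.92
Net pay = $5875.66 − $808.92 = $5066.74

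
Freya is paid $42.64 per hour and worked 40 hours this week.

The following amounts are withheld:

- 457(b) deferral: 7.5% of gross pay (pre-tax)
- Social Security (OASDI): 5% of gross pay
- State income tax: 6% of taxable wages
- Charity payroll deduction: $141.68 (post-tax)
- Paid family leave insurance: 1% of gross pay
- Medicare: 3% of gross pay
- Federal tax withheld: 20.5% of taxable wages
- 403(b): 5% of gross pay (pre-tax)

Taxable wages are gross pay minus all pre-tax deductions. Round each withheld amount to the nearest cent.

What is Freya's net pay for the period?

$801.73

Gross pay: 40 × $42.64 = $1,705.60
457(b) deferral: $1,705.60 × 0.075 = $127.92
403(b): $1,705.60 × 0.05 = $85.28
Pre-tax total = $127.92 + $85.28 = $213.20
Taxable wages = $1,705.60 − $213.20 = $1,492.40
State income tax: $1,492.40 × 0.06 = $89.54
Federal tax withheld: $1,492.40 × 0.205 = $305.94
Paid family leave insurance: $1,705.60 × 0.01 = $17.06
Medicare: $1,705.60 × 0.03 = $51.17
Social Security (OASDI): $1,705.60 × 0.05 = $85.28
Charity payroll deduction: $141.68
Total deductions = $127.92 + $85.28 + $89.54 + $305.94 + $17.06 + $51.17 + $85.28 + $141.68 = $903.87
Net pay = $1,705.60 − $903.87 = $801.73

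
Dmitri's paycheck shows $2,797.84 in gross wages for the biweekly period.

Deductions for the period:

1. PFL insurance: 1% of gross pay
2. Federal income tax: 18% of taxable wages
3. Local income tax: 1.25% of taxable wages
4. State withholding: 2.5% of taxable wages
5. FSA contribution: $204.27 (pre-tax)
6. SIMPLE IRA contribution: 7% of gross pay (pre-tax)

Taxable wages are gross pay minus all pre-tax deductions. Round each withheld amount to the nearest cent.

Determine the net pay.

FSA contribution: $204.27
SIMPLE IRA contribution: $2,797.84 × 0.07 = $195.85
Pre-tax total = $204.27 + $195.85 = $400.12
Taxable wages = $2,797.84 − $400.12 = $2,397.72
Local income tax: $2,397.72 × 0.0125 = $29.97
State withholding: $2,397.72 × 0.025 = $59.94
Federal income tax: $2,397.72 × 0.18 = $431.59
PFL insurance: $2,797.84 × 0.01 = $27.98
Total deductions = $204.27 + $195.85 + $29.97 + $59.94 + $431.59 + $27.98 = $949.60
Net pay = $2,797.84 − $949.60 = $1,848.24

$1,848.24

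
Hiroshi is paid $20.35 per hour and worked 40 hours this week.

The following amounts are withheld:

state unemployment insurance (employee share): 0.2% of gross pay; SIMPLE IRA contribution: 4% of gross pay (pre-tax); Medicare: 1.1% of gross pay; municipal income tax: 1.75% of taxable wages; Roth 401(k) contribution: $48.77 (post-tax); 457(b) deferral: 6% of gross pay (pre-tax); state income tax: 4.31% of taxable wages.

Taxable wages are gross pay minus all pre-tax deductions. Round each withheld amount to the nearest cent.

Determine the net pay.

$628.85

Gross pay: 40 × $20.35 = $814.00
SIMPLE IRA contribution: $814.00 × 0.04 = $32.56
457(b) deferral: $814.00 × 0.06 = $48.84
Pre-tax total = $32.56 + $48.84 = $81.40
Taxable wages = $814.00 − $81.40 = $732.60
State income tax: $732.60 × 0.0431 = $31.58
Municipal income tax: $732.60 × 0.0175 = $12.82
Medicare: $814.00 × 0.011 = $8.95
State unemployment insurance (employee share): $814.00 × 0.002 = $1.63
Roth 401(k) contribution: $48.77
Total deductions = $32.56 + $48.84 + $31.58 + $12.82 + $8.95 + $1.63 + $48.77 = $185.15
Net pay = $814.00 − $185.15 = $628.85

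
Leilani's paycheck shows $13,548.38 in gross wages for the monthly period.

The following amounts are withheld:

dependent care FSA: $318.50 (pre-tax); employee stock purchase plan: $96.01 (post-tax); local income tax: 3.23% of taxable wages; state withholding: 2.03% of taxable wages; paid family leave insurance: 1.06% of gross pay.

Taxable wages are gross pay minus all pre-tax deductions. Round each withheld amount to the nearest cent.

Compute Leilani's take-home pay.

Dependent care FSA: $318.50
Taxable wages = $13,548.38 − $318.50 = $13,229.88
State withholding: $13,229.88 × 0.0203 = $268.57
Local income tax: $13,229.88 × 0.0323 = $427.33
Paid family leave insurance: $13,548.38 × 0.0106 = $143.61
Employee stock purchase plan: $96.01
Total deductions = $318.50 + $268.57 + $427.33 + $143.61 + $96.01 = $1,254.02
Net pay = $13,548.38 − $1,254.02 = $12,294.36

$12,294.36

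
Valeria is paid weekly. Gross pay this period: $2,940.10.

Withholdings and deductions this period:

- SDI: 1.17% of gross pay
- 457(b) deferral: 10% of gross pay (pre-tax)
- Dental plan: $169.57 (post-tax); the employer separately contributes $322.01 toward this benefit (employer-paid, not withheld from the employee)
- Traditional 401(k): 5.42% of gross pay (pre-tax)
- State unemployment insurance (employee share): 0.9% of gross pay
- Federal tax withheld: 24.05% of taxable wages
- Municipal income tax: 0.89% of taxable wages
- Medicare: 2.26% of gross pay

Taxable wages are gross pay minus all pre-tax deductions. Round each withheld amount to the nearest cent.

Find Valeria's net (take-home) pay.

$1,569.67

Traditional 401(k): $2,940.10 × 0.0542 = $159.35
457(b) deferral: $2,940.10 × 0.1 = $294.01
Pre-tax total = $159.35 + $294.01 = $453.36
Taxable wages = $2,940.10 − $453.36 = $2,486.74
Federal tax withheld: $2,486.74 × 0.2405 = $598.06
Municipal income tax: $2,486.74 × 0.0089 = $22.13
Medicare: $2,940.10 × 0.0226 = $66.45
State unemployment insurance (employee share): $2,940.10 × 0.009 = $26.46
SDI: $2,940.10 × 0.0117 = $34.40
Dental plan: $169.57
(Employer's $322.01 toward dental plan is not withheld from the employee.)
Total deductions = $159.35 + $294.01 + $598.06 + $22.13 + $66.45 + $26.46 + $34.40 + $169.57 = $1,370.43
Net pay = $2,940.10 − $1,370.43 = $1,569.67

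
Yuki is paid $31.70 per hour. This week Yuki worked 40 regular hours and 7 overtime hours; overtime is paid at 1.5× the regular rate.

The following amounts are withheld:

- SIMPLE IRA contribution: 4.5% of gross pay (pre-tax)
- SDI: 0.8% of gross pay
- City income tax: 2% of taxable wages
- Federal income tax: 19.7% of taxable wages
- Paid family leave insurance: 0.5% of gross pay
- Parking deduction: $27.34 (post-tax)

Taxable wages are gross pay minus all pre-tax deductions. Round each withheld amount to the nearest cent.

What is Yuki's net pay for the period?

$1,148.90

Regular pay: 40 × $31.70 = $1,268.00
Overtime pay: 7 × $31.70 × 1.5 = $332.85
Gross pay = $1,268.00 + $332.85 = $1,600.85
SIMPLE IRA contribution: $1,600.85 × 0.045 = $72.04
Taxable wages = $1,600.85 − $72.04 = $1,528.81
City income tax: $1,528.81 × 0.02 = $30.58
Federal income tax: $1,528.81 × 0.197 = $301.18
SDI: $1,600.85 × 0.008 = $12.81
Paid family leave insurance: $1,600.85 × 0.005 = $8.00
Parking deduction: $27.34
Total deductions = $72.04 + $30.58 + $301.18 + $12.81 + $8.00 + $27.34 = $451.95
Net pay = $1,600.85 − $451.95 = $1,148.90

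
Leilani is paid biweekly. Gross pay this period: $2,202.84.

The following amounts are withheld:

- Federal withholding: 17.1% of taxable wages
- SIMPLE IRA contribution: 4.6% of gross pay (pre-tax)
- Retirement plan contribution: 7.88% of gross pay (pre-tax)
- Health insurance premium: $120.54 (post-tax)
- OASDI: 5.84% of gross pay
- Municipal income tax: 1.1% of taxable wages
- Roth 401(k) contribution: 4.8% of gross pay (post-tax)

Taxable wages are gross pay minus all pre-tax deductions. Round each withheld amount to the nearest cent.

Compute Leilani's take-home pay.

$1,222.11

Retirement plan contribution: $2,202.84 × 0.0788 = $173.58
SIMPLE IRA contribution: $2,202.84 × 0.046 = $101.33
Pre-tax total = $173.58 + $101.33 = $274.91
Taxable wages = $2,202.84 − $274.91 = $1,927.93
Municipal income tax: $1,927.93 × 0.011 = $21.21
Federal withholding: $1,927.93 × 0.171 = $329.68
OASDI: $2,202.84 × 0.0584 = $128.65
Roth 401(k) contribution: $2,202.84 × 0.048 = $105.74
Health insurance premium: $120.54
Total deductions = $173.58 + $101.33 + $21.21 + $329.68 + $128.65 + $105.74 + $120.54 = $980.73
Net pay = $2,202.84 − $980.73 = $1,222.11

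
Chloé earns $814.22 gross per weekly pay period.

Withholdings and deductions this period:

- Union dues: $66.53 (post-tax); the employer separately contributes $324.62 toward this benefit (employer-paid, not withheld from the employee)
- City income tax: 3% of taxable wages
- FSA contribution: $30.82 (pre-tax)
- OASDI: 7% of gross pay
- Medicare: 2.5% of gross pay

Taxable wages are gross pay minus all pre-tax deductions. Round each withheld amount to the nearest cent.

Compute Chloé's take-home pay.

$616.01

FSA contribution: $30.82
Taxable wages = $814.22 − $30.82 = $783.40
City income tax: $783.40 × 0.03 = $23.50
OASDI: $814.22 × 0.07 = $57.00
Medicare: $814.22 × 0.025 = $20.36
Union dues: $66.53
(Employer's $324.62 toward union dues is not withheld from the employee.)
Total deductions = $30.82 + $23.50 + $57.00 + $20.36 + $66.53 = $198.21
Net pay = $814.22 − $198.21 = $616.01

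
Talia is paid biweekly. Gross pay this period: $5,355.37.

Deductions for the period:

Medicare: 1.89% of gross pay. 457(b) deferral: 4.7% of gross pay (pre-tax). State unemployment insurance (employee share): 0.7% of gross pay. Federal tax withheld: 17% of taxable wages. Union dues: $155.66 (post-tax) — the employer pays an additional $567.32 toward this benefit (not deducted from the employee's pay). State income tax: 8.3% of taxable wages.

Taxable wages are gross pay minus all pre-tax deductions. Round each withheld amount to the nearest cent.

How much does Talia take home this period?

$3,518.08

457(b) deferral: $5,355.37 × 0.047 = $251.70
Taxable wages = $5,355.37 − $251.70 = $5,103.67
Federal tax withheld: $5,103.67 × 0.17 = $867.62
State income tax: $5,103.67 × 0.083 = $423.60
State unemployment insurance (employee share): $5,355.37 × 0.007 = $37.49
Medicare: $5,355.37 × 0.0189 = $101.22
Union dues: $155.66
(Employer's $567.32 toward union dues is not withheld from the employee.)
Total deductions = $251.70 + $867.62 + $423.60 + $37.49 + $101.22 + $155.66 = $1,837.29
Net pay = $5,355.37 − $1,837.29 = $3,518.08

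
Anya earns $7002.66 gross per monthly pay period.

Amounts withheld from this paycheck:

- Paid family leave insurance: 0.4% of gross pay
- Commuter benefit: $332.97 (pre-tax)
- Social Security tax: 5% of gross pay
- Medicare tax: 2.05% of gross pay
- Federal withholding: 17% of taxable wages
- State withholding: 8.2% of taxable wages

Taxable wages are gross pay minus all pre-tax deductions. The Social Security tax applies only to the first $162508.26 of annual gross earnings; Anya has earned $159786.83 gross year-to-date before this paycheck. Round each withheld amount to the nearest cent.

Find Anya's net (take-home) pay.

Commuter benefit: $332.97
Taxable wages = $7002.66 − $332.97 = $6669.69
State withholding: $6669.69 × 0.082 = $546.91
Federal withholding: $6669.69 × 0.17 = $1133.85
Medicare tax: $7002.66 × 0.0205 = $143.55
Social Security tax: only $162508.26 − $159786.83 = $2721.43 of this check is subject → $2721.43 × 0.05 = $136.07
Paid family leave insurance: $7002.66 × 0.004 = $28.01
Total deductions = $332.97 + $546.91 + $1133.85 + $143.55 + $136.07 + $28.01 = $2321.36
Net pay = $7002.66 − $2321.36 = $4681.30

$4681.30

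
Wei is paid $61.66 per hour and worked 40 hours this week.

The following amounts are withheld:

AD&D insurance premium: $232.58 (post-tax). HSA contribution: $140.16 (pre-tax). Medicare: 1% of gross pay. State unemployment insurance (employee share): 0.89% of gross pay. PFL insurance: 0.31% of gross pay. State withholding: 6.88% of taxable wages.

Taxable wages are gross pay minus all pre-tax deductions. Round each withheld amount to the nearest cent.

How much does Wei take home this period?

$1,879.35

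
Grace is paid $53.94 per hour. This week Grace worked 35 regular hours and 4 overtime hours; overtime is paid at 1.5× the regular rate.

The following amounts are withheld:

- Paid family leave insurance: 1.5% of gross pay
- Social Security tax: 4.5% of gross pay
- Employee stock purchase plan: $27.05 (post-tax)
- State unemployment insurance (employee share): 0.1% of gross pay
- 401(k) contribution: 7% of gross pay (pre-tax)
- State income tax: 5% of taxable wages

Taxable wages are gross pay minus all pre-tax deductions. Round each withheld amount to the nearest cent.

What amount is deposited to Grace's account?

Regular pay: 35 × $53.94 = $1,887.90
Overtime pay: 4 × $53.94 × 1.5 = $323.64
Gross pay = $1,887.90 + $323.64 = $2,211.54
401(k) contribution: $2,211.54 × 0.07 = $154.81
Taxable wages = $2,211.54 − $154.81 = $2,056.73
State income tax: $2,056.73 × 0.05 = $102.84
Paid family leave insurance: $2,211.54 × 0.015 = $33.17
Social Security tax: $2,211.54 × 0.045 = $99.52
State unemployment insurance (employee share): $2,211.54 × 0.001 = $2.21
Employee stock purchase plan: $27.05
Total deductions = $154.81 + $102.84 + $33.17 + $99.52 + $2.21 + $27.05 = $419.60
Net pay = $2,211.54 − $419.60 = $1,791.94

$1,791.94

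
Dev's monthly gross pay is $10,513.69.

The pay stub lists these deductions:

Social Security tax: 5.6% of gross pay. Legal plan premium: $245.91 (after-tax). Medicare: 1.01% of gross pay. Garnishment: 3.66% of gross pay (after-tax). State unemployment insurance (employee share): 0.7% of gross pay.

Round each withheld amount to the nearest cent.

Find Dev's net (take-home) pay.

State unemployment insurance (employee share): $10,513.69 × 0.007 = $73.60
Medicare: $10,513.69 × 0.0101 = $106.19
Social Security tax: $10,513.69 × 0.056 = $588.77
Legal plan premium: $245.91
Garnishment: $10,513.69 × 0.0366 = $384.80
Total deductions = $73.60 + $106.19 + $588.77 + $245.91 + $384.80 = $1,399.27
Net pay = $10,513.69 − $1,399.27 = $9,114.42

$9,114.42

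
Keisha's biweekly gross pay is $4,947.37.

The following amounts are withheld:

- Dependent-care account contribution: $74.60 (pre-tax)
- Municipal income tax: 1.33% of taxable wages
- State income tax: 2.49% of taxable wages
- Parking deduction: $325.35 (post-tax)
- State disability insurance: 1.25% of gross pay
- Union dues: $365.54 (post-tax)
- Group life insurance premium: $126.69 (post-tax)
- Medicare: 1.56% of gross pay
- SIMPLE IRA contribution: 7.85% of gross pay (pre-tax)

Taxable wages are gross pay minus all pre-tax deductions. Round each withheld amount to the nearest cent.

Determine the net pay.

Dependent-care account contribution: $74.60
SIMPLE IRA contribution: $4,947.37 × 0.0785 = $388.37
Pre-tax total = $74.60 + $388.37 = $462.97
Taxable wages = $4,947.37 − $462.97 = $4,484.40
Municipal income tax: $4,484.40 × 0.0133 = $59.64
State income tax: $4,484.40 × 0.0249 = $111.66
State disability insurance: $4,947.37 × 0.0125 = $61.84
Medicare: $4,947.37 × 0.0156 = $77.18
Union dues: $365.54
Group life insurance premium: $126.69
Parking deduction: $325.35
Total deductions = $74.60 + $388.37 + $59.64 + $111.66 + $61.84 + $77.18 + $365.54 + $126.69 + $325.35 = $1,590.87
Net pay = $4,947.37 − $1,590.87 = $3,356.50

$3,356.50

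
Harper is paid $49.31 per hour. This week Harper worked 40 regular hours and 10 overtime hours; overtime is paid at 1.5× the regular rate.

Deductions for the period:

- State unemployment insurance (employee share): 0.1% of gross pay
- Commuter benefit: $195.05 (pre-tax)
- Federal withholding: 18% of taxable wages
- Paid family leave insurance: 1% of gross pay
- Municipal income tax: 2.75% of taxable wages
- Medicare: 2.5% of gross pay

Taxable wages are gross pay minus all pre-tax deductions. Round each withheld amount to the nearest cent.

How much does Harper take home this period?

$1,897.09

Regular pay: 40 × $49.31 = $1,972.40
Overtime pay: 10 × $49.31 × 1.5 = $739.65
Gross pay = $1,972.40 + $739.65 = $2,712.05
Commuter benefit: $195.05
Taxable wages = $2,712.05 − $195.05 = $2,517.00
Federal withholding: $2,517.00 × 0.18 = $453.06
Municipal income tax: $2,517.00 × 0.0275 = $69.22
Paid family leave insurance: $2,712.05 × 0.01 = $27.12
State unemployment insurance (employee share): $2,712.05 × 0.001 = $2.71
Medicare: $2,712.05 × 0.025 = $67.80
Total deductions = $195.05 + $453.06 + $69.22 + $27.12 + $2.71 + $67.80 = $814.96
Net pay = $2,712.05 − $814.96 = $1,897.09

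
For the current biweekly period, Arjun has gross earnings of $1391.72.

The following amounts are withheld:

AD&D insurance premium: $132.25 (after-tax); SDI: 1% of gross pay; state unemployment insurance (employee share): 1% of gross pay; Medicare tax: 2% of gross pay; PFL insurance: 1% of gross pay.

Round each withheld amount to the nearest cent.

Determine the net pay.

Medicare tax: $1391.72 × 0.02 = $27.83
PFL insurance: $1391.72 × 0.01 = $13.92
State unemployment insurance (employee share): $1391.72 × 0.01 = $13.92
SDI: $1391.72 × 0.01 = $13.92
AD&D insurance premium: $132.25
Total deductions = $27.83 + $13.92 + $13.92 + $13.92 + $132.25 = $201.84
Net pay = $1391.72 − $201.84 = $1189.88

$1189.88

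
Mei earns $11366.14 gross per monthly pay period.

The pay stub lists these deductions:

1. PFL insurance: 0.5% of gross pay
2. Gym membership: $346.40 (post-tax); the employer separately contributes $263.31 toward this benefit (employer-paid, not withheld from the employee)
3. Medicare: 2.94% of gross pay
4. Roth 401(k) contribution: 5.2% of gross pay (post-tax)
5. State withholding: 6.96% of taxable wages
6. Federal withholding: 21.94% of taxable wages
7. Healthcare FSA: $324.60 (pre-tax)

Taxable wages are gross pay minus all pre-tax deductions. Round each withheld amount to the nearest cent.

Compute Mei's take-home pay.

Healthcare FSA: $324.60
Taxable wages = $11366.14 − $324.60 = $11041.54
Federal withholding: $11041.54 × 0.2194 = $2422.51
State withholding: $11041.54 × 0.0696 = $768.49
PFL insurance: $11366.14 × 0.005 = $56.83
Medicare: $11366.14 × 0.0294 = $334.16
Roth 401(k) contribution: $11366.14 × 0.052 = $591.04
Gym membership: $346.40
(Employer's $263.31 toward gym membership is not withheld from the employee.)
Total deductions = $324.60 + $2422.51 + $768.49 + $56.83 + $334.16 + $591.04 + $346.40 = $4844.03
Net pay = $11366.14 − $4844.03 = $6522.11

$6522.11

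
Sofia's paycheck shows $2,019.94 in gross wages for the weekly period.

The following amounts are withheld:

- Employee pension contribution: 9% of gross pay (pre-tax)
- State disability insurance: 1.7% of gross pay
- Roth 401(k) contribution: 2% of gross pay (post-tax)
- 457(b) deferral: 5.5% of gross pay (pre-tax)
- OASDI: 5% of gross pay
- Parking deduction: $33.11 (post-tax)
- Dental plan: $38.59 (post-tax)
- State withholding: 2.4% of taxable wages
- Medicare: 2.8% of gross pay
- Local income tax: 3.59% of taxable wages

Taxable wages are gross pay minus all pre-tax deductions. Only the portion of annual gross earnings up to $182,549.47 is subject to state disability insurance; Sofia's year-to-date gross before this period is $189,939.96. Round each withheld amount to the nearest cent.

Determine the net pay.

Employee pension contribution: $2,019.94 × 0.09 = $181.79
457(b) deferral: $2,019.94 × 0.055 = $111.10
Pre-tax total = $181.79 + $111.10 = $292.89
Taxable wages = $2,019.94 − $292.89 = $1,727.05
State withholding: $1,727.05 × 0.024 = $41.45
Local income tax: $1,727.05 × 0.0359 = $62.00
Medicare: $2,019.94 × 0.028 = $56.56
OASDI: $2,019.94 × 0.05 = $101.00
State disability insurance: annual cap $182,549.47 already reached (YTD $189,939.96), so $0.00
Parking deduction: $33.11
Roth 401(k) contribution: $2,019.94 × 0.02 = $40.40
Dental plan: $38.59
Total deductions = $181.79 + $111.10 + $41.45 + $62.00 + $56.56 + $101.00 + $0.00 + $33.11 + $40.40 + $38.59 = $666.00
Net pay = $2,019.94 − $666.00 = $1,353.94

$1,353.94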